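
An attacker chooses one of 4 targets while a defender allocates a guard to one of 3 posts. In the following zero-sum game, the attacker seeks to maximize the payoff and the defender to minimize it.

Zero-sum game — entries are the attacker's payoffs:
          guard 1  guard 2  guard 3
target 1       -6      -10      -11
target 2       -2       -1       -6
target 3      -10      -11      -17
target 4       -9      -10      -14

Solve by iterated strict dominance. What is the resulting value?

Row target 3 is strictly dominated by row target 1 (-6>-10, -10>-11, -11>-17); eliminate target 3.
Row target 4 is strictly dominated by row target 2 (-2>-9, -1>-10, -6>-14); eliminate target 4.
Row target 1 is strictly dominated by row target 2 (-2>-6, -1>-10, -6>-11); eliminate target 1.
Column guard 2 is strictly dominated by guard 1 for the defender (-2<-1); eliminate guard 2.
Column guard 1 is strictly dominated by guard 3 for the defender (-6<-2); eliminate guard 1.
Only (target 2, guard 3) remains, with payoff -6.

-6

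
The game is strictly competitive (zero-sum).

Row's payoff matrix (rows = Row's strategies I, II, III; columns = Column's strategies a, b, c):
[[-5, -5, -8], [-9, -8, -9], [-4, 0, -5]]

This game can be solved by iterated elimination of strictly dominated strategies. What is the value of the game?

Row II is strictly dominated by row I (-5>-9, -5>-8, -8>-9); eliminate II.
Column a is strictly dominated by c for Column (-8<-5, -5<-4); eliminate a.
Column b is strictly dominated by c for Column (-8<-5, -5<0); eliminate b.
Row I is strictly dominated by row III (-5>-8); eliminate I.
Only (III, c) remains, with payoff -5.

-5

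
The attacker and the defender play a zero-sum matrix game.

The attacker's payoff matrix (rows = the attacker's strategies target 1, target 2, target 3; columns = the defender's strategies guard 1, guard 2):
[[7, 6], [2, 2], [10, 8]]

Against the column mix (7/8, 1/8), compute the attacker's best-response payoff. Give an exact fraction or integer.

39/4

target 1: (7)·(7/8) + (6)·(1/8) = 55/8.
target 2: (2)·(7/8) + (2)·(1/8) = 2.
target 3: (10)·(7/8) + (8)·(1/8) = 39/4.
The best pure response is target 3 with expected payoff 39/4.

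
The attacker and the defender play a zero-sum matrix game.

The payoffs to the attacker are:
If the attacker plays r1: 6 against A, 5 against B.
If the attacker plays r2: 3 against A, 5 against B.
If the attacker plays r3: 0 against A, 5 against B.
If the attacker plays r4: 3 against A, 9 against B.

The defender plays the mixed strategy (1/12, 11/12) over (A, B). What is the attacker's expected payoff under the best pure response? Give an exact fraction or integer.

17/2

r1: (6)·(1/12) + (5)·(11/12) = 61/12.
r2: (3)·(1/12) + (5)·(11/12) = 29/6.
r3: (0)·(1/12) + (5)·(11/12) = 55/12.
r4: (3)·(1/12) + (9)·(11/12) = 17/2.
The best pure response is r4 with expected payoff 17/2.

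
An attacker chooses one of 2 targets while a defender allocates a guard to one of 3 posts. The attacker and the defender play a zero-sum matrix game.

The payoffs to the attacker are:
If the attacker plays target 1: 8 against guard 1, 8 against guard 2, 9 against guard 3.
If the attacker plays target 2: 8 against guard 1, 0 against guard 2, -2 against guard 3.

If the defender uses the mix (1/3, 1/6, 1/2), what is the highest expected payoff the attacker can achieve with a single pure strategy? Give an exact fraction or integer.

target 1: (8)·(1/3) + (8)·(1/6) + (9)·(1/2) = 17/2.
target 2: (8)·(1/3) + (0)·(1/6) + (-2)·(1/2) = 5/3.
The best pure response is target 1 with expected payoff 17/2.

17/2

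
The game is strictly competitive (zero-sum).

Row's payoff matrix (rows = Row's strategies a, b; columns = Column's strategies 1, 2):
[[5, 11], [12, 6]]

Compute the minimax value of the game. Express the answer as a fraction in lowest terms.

Row minima are 5 and 6, so Row's maximin is 6; column maxima are 12 and 11, so Column's minimax is 11. These differ, so the equilibrium is in mixed strategies.
Let Row play a with probability p. Column is indifferent when 5p + 12(1−p) = 11p + 6(1−p), giving p = 1/2.
Let Column play 1 with probability q. Row is indifferent when 5q + 11(1−q) = 12q + 6(1−q), giving q = 5/12.
The value is 5·(5/12) + (11)·(7/12) = 17/2.

17/2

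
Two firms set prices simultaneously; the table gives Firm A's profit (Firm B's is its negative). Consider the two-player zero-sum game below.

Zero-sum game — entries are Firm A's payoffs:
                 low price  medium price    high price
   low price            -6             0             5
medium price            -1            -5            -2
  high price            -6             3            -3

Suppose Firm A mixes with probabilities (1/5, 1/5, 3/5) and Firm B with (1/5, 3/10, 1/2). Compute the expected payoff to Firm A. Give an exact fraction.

Against (1/5, 3/10, 1/2), each row's expected payoff is low price: 13/10; medium price: -27/10; high price: -9/5.
Taking the (1/5, 1/5, 3/5)-weighted average: (1/5)·(13/10) + (1/5)·(-27/10) + (3/5)·(-9/5) = -34/25.

-34/25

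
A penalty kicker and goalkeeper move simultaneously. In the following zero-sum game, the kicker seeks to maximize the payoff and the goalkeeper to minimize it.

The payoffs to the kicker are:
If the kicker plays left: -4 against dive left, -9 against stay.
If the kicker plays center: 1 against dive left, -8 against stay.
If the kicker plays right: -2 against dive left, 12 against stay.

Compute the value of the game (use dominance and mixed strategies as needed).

Row left is strictly dominated by row center, so the kicker never plays it.
The remaining 2×2 game on (center, right) × (dive left, stay) has no saddle point. Let the kicker play center with probability p; indifference gives p − 2(1−p) = −8p + 12(1−p), so p = 14/23.
Similarly the goalkeeper's optimal q on dive left is 20/23, and the value is 1·(20/23) + (-8)·(3/23) = -4/23.

-4/23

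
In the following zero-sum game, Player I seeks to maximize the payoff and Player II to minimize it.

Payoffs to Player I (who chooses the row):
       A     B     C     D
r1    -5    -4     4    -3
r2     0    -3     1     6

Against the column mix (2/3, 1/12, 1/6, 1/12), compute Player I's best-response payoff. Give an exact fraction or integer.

5/12

r1: (-5)·(2/3) + (-4)·(1/12) + (4)·(1/6) + (-3)·(1/12) = -13/4.
r2: (0)·(2/3) + (-3)·(1/12) + (1)·(1/6) + (6)·(1/12) = 5/12.
The best pure response is r2 with expected payoff 5/12.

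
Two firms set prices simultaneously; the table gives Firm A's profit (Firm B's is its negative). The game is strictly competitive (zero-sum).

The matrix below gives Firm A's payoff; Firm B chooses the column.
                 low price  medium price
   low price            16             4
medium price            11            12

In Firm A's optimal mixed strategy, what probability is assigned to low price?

1/13

Row minima are 4 and 11, so Firm A's maximin is 11; column maxima are 16 and 12, so Firm B's minimax is 12. These differ, so the equilibrium is in mixed strategies.
Let Firm A play low price with probability p. Firm B is indifferent when 16p + 11(1−p) = 4p + 12(1−p), giving p = 1/13.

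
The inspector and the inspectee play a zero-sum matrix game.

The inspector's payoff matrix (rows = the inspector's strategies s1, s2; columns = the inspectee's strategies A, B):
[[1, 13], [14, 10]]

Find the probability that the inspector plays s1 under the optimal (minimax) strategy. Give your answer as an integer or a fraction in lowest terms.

1/4

Row minima are 1 and 10, so the inspector's maximin is 10; column maxima are 14 and 13, so the inspectee's minimax is 13. These differ, so the equilibrium is in mixed strategies.
Let the inspector play s1 with probability p. The inspectee is indifferent when p + 14(1−p) = 13p + 10(1−p), giving p = 1/4.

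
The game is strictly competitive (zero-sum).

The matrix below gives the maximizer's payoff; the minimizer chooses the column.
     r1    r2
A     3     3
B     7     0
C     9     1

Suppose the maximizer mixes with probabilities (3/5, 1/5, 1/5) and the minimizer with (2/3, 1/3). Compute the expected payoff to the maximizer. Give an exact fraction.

Against (2/3, 1/3), each row's expected payoff is A: 3; B: 14/3; C: 19/3.
Taking the (3/5, 1/5, 1/5)-weighted average: (3/5)·(3) + (1/5)·(14/3) + (1/5)·(19/3) = 4.

4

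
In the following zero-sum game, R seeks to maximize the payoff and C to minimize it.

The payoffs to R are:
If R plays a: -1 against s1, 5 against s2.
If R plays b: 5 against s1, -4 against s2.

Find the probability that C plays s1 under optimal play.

Row minima are -1 and -4, so R's maximin is -1; column maxima are 5 and 5, so C's minimax is 5. These differ, so the equilibrium is in mixed strategies.
Let C play s1 with probability q. R is indifferent when −q + 5(1−q) = 5q − 4(1−q), giving q = 3/5.

3/5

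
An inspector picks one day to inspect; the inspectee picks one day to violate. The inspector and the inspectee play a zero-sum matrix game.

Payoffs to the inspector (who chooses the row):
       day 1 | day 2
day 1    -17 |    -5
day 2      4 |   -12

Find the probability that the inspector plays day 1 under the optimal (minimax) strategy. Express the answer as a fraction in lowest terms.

4/7

Row minima are -17 and -12, so the inspector's maximin is -12; column maxima are 4 and -5, so the inspectee's minimax is -5. These differ, so the equilibrium is in mixed strategies.
Let the inspector play day 1 with probability p. The inspectee is indifferent when −17p + 4(1−p) = −5p − 12(1−p), giving p = 4/7.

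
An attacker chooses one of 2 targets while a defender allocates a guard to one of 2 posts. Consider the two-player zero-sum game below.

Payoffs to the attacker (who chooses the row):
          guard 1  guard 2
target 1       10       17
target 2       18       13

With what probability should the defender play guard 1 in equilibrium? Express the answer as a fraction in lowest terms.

Row minima are 10 and 13, so the attacker's maximin is 13; column maxima are 18 and 17, so the defender's minimax is 17. These differ, so the equilibrium is in mixed strategies.
Let the defender play guard 1 with probability q. The attacker is indifferent when 10q + 17(1−q) = 18q + 13(1−q), giving q = 1/3.

1/3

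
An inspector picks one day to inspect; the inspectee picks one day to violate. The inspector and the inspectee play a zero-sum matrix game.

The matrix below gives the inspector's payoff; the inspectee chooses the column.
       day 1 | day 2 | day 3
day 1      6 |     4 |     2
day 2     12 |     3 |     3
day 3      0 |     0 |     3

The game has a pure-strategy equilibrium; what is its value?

3

Row minima: 2, 3, 0 → the inspector's maximin is 3.
Column maxima: 12, 4, 3 → the inspectee's minimax is 3.
They coincide at (day 2, day 3), so the value is 3.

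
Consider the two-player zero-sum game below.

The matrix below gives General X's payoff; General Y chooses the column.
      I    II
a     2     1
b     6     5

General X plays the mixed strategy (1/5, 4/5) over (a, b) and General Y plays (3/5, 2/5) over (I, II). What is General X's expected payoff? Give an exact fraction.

24/5

Against (3/5, 2/5), each row's expected payoff is a: 8/5; b: 28/5.
Taking the (1/5, 4/5)-weighted average: (1/5)·(8/5) + (4/5)·(28/5) = 24/5.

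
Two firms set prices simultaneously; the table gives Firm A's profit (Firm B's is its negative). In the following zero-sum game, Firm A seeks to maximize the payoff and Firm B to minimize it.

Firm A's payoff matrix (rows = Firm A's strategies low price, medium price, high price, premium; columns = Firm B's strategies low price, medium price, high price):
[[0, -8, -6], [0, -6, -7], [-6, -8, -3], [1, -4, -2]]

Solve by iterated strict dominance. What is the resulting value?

Row high price is strictly dominated by row premium (1>-6, -4>-8, -2>-3); eliminate high price.
Column low price is strictly dominated by medium price for Firm B (-8<0, -6<0, -4<1); eliminate low price.
Row low price is strictly dominated by row premium (-4>-8, -2>-6); eliminate low price.
Row medium price is strictly dominated by row premium (-4>-6, -2>-7); eliminate medium price.
Column high price is strictly dominated by medium price for Firm B (-4<-2); eliminate high price.
Only (premium, medium price) remains, with payoff -4.

-4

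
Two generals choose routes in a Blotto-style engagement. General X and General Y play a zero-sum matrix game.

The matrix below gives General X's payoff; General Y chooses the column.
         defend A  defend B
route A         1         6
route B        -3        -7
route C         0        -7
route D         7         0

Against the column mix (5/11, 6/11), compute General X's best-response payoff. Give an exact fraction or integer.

route A: (1)·(5/11) + (6)·(6/11) = 41/11.
route B: (-3)·(5/11) + (-7)·(6/11) = -57/11.
route C: (0)·(5/11) + (-7)·(6/11) = -42/11.
route D: (7)·(5/11) + (0)·(6/11) = 35/11.
The best pure response is route A with expected payoff 41/11.

41/11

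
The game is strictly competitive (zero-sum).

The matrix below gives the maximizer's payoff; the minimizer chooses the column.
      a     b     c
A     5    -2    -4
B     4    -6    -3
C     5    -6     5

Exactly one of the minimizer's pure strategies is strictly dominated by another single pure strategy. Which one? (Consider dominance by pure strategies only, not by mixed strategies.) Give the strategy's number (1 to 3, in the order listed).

1

The minimizer prefers columns that give the maximizer less. Compare a with b: -2 < 5, -6 < 4, -6 < 5.
So b strictly dominates a for the minimizer; a is strictly dominated.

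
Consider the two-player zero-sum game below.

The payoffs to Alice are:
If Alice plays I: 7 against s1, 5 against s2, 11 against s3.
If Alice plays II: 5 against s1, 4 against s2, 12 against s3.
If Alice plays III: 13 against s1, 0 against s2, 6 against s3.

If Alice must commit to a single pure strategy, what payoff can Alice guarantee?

5

The worst-case payoff for each row is I: 5, II: 4, III: 0.
The best of these is 5.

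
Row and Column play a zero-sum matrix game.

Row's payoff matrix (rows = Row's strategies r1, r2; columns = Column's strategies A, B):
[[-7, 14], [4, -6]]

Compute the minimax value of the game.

Row minima are -7 and -6, so Row's maximin is -6; column maxima are 4 and 14, so Column's minimax is 4. These differ, so the equilibrium is in mixed strategies.
Let Row play r1 with probability p. Column is indifferent when −7p + 4(1−p) = 14p − 6(1−p), giving p = 10/31.
Let Column play A with probability q. Row is indifferent when −7q + 14(1−q) = 4q − 6(1−q), giving q = 20/31.
The value is -7·(20/31) + (14)·(11/31) = 14/31.

14/31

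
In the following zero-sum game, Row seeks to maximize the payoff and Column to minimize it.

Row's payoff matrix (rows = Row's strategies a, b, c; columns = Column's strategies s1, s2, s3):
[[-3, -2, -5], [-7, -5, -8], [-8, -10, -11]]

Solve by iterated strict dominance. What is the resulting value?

-5

Row b is strictly dominated by row a (-3>-7, -2>-5, -5>-8); eliminate b.
Column s2 is strictly dominated by s3 for Column (-5<-2, -11<-10); eliminate s2.
Row c is strictly dominated by row a (-3>-8, -5>-11); eliminate c.
Column s1 is strictly dominated by s3 for Column (-5<-3); eliminate s1.
Only (a, s3) remains, with payoff -5.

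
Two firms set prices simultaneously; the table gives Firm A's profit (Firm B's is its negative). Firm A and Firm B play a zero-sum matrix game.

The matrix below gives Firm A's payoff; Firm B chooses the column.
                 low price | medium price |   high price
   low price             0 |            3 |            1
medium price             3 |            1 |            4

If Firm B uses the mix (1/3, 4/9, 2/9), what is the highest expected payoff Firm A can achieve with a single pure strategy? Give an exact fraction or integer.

7/3

low price: (0)·(1/3) + (3)·(4/9) + (1)·(2/9) = 14/9.
medium price: (3)·(1/3) + (1)·(4/9) + (4)·(2/9) = 7/3.
The best pure response is medium price with expected payoff 7/3.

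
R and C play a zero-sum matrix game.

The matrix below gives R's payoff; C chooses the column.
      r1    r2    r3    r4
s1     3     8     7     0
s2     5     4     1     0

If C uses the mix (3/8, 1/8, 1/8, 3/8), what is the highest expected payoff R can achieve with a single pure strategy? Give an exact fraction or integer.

3

s1: (3)·(3/8) + (8)·(1/8) + (7)·(1/8) + (0)·(3/8) = 3.
s2: (5)·(3/8) + (4)·(1/8) + (1)·(1/8) + (0)·(3/8) = 5/2.
The best pure response is s1 with expected payoff 3.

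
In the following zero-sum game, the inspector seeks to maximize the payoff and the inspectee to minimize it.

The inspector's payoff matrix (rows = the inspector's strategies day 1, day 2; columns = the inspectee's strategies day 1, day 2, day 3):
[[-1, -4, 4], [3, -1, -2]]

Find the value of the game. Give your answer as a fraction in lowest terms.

-4/3

Column day 1 is strictly dominated by day 2 for the inspectee (it gives the inspector more in every row).
The remaining 2×2 game on (day 1, day 2) × (day 2, day 3) has no saddle point. Let the inspector play day 1 with probability p; indifference gives −4p − (1−p) = 4p − 2(1−p), so p = 1/9.
Similarly the inspectee's optimal q on day 2 is 2/3, and the value is -4·(2/3) + (4)·(1/3) = -4/3.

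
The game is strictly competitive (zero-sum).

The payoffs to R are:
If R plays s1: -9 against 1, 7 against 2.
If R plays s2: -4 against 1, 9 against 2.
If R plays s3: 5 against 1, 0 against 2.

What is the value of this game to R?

5/2

Row s1 is strictly dominated by row s2, so R never plays it.
The remaining 2×2 game on (s2, s3) × (1, 2) has no saddle point. Let R play s2 with probability p; indifference gives −4p + 5(1−p) = 9p, so p = 5/18.
Similarly C's optimal q on 1 is 1/2, and the value is -4·(1/2) + (9)·(1/2) = 5/2.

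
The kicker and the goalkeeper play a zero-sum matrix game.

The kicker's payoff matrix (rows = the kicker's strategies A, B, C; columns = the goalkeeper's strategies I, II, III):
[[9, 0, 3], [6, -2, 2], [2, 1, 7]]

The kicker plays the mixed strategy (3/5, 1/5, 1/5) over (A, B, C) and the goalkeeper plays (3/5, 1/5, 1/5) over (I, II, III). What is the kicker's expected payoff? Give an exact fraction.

Against (3/5, 1/5, 1/5), each row's expected payoff is A: 6; B: 18/5; C: 14/5.
Taking the (3/5, 1/5, 1/5)-weighted average: (3/5)·(6) + (1/5)·(18/5) + (1/5)·(14/5) = 122/25.

122/25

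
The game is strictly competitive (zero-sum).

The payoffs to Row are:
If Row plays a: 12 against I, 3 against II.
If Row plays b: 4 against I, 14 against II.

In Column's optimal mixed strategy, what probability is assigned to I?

11/19

Row minima are 3 and 4, so Row's maximin is 4; column maxima are 12 and 14, so Column's minimax is 12. These differ, so the equilibrium is in mixed strategies.
Let Column play I with probability q. Row is indifferent when 12q + 3(1−q) = 4q + 14(1−q), giving q = 11/19.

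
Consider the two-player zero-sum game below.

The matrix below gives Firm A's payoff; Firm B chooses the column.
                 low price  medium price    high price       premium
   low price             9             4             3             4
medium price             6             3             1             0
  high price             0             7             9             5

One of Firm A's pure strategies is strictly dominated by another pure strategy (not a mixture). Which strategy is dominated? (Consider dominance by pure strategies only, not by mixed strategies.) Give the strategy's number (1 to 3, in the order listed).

Compare medium price with low price: 9 > 6, 4 > 3, 3 > 1, 4 > 0.
So low price strictly dominates medium price for Firm A; medium price is strictly dominated.

2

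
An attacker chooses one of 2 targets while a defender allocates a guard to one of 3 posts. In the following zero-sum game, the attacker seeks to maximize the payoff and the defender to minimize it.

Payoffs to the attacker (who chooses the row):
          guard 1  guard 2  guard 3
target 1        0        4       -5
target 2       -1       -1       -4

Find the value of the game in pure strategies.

Row minima: -5, -4 → the attacker's maximin is -4.
Column maxima: 0, 4, -4 → the defender's minimax is -4.
They coincide at (target 2, guard 3), so the value is -4.

-4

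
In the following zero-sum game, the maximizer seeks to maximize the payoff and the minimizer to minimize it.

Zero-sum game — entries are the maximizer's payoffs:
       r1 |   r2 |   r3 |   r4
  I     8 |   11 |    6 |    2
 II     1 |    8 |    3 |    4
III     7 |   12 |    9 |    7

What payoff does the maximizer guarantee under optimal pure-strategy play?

7

Row minima: 2, 1, 7 → the maximizer's maximin is 7.
Column maxima: 8, 12, 9, 7 → the minimizer's minimax is 7.
They coincide at (III, r4), so the value is 7.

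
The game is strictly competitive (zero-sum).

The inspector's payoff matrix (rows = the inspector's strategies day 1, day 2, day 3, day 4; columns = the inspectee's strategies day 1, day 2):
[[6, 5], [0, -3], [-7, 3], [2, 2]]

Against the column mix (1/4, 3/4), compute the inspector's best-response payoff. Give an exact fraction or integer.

21/4

day 1: (6)·(1/4) + (5)·(3/4) = 21/4.
day 2: (0)·(1/4) + (-3)·(3/4) = -9/4.
day 3: (-7)·(1/4) + (3)·(3/4) = 1/2.
day 4: (2)·(1/4) + (2)·(3/4) = 2.
The best pure response is day 1 with expected payoff 21/4.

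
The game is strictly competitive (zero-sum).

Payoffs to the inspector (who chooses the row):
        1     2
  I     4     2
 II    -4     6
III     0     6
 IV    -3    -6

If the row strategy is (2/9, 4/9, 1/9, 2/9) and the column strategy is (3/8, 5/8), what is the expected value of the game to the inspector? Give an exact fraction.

17/18

Against (3/8, 5/8), each row's expected payoff is I: 11/4; II: 9/4; III: 15/4; IV: -39/8.
Taking the (2/9, 4/9, 1/9, 2/9)-weighted average: (2/9)·(11/4) + (4/9)·(9/4) + (1/9)·(15/4) + (2/9)·(-39/8) = 17/18.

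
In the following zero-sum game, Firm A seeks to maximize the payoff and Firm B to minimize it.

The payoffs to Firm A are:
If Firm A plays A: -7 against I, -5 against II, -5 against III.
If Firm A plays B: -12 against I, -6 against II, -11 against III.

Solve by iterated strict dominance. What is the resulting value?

Column II is strictly dominated by I for Firm B (-7<-5, -12<-6); eliminate II.
Row B is strictly dominated by row A (-7>-12, -5>-11); eliminate B.
Column III is strictly dominated by I for Firm B (-7<-5); eliminate III.
Only (A, I) remains, with payoff -7.

-7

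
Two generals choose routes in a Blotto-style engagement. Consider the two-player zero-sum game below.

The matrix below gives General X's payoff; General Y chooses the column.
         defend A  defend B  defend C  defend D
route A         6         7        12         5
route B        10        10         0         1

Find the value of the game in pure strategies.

5

Row minima: 5, 0 → General X's maximin is 5.
Column maxima: 10, 10, 12, 5 → General Y's minimax is 5.
They coincide at (route A, defend D), so the value is 5.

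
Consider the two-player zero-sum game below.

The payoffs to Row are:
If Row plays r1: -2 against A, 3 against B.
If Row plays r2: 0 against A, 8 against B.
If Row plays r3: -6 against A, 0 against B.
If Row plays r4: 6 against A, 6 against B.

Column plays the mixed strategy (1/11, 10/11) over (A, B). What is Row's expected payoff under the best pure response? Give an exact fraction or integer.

80/11

r1: (-2)·(1/11) + (3)·(10/11) = 28/11.
r2: (0)·(1/11) + (8)·(10/11) = 80/11.
r3: (-6)·(1/11) + (0)·(10/11) = -6/11.
r4: (6)·(1/11) + (6)·(10/11) = 6.
The best pure response is r2 with expected payoff 80/11.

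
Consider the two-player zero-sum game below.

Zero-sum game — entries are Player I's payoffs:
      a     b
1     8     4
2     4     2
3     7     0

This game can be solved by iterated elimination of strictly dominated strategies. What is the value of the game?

Column a is strictly dominated by b for Player II (4<8, 2<4, 0<7); eliminate a.
Row 3 is strictly dominated by row 1 (4>0); eliminate 3.
Row 2 is strictly dominated by row 1 (4>2); eliminate 2.
Only (1, b) remains, with payoff 4.

4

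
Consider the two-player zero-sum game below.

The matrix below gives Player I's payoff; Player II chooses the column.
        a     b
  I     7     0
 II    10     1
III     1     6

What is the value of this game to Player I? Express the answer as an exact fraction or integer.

59/14

Row I is strictly dominated by row II, so Player I never plays it.
The remaining 2×2 game on (II, III) × (a, b) has no saddle point. Let Player I play II with probability p; indifference gives 10p + (1−p) = p + 6(1−p), so p = 5/14.
Similarly Player II's optimal q on a is 5/14, and the value is 10·(5/14) + (1)·(9/14) = 59/14.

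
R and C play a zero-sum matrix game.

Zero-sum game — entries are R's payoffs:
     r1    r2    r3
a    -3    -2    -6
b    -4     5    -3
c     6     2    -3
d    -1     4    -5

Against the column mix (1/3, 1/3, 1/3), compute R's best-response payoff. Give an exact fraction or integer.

5/3

a: (-3)·(1/3) + (-2)·(1/3) + (-6)·(1/3) = -11/3.
b: (-4)·(1/3) + (5)·(1/3) + (-3)·(1/3) = -2/3.
c: (6)·(1/3) + (2)·(1/3) + (-3)·(1/3) = 5/3.
d: (-1)·(1/3) + (4)·(1/3) + (-5)·(1/3) = -2/3.
The best pure response is c with expected payoff 5/3.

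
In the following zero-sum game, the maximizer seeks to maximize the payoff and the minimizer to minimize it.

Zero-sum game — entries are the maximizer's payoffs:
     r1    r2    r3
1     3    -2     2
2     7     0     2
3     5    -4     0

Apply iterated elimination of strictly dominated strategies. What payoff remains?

0

Row 3 is strictly dominated by row 2 (7>5, 0>-4, 2>0); eliminate 3.
Column r1 is strictly dominated by r2 for the minimizer (-2<3, 0<7); eliminate r1.
Column r3 is strictly dominated by r2 for the minimizer (-2<2, 0<2); eliminate r3.
Row 1 is strictly dominated by row 2 (0>-2); eliminate 1.
Only (2, r2) remains, with payoff 0.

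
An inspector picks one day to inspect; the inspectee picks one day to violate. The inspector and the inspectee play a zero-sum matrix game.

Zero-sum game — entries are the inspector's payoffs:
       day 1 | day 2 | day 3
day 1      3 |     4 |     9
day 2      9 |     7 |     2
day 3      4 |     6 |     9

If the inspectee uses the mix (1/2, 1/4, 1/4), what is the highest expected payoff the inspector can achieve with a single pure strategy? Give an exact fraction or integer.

27/4

day 1: (3)·(1/2) + (4)·(1/4) + (9)·(1/4) = 19/4.
day 2: (9)·(1/2) + (7)·(1/4) + (2)·(1/4) = 27/4.
day 3: (4)·(1/2) + (6)·(1/4) + (9)·(1/4) = 23/4.
The best pure response is day 2 with expected payoff 27/4.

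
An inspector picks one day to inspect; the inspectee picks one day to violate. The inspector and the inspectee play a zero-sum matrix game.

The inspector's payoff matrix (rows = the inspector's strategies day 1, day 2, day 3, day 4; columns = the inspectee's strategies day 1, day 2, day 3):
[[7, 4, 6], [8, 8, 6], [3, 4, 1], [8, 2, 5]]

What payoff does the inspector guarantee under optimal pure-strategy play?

6

Row minima: 4, 6, 1, 2 → the inspector's maximin is 6.
Column maxima: 8, 8, 6 → the inspectee's minimax is 6.
They coincide at (day 2, day 3), so the value is 6.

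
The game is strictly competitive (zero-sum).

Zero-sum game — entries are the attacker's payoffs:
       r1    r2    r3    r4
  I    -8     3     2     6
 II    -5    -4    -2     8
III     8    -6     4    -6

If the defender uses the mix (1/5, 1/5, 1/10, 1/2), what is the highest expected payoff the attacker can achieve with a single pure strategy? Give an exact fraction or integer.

I: (-8)·(1/5) + (3)·(1/5) + (2)·(1/10) + (6)·(1/2) = 11/5.
II: (-5)·(1/5) + (-4)·(1/5) + (-2)·(1/10) + (8)·(1/2) = 2.
III: (8)·(1/5) + (-6)·(1/5) + (4)·(1/10) + (-6)·(1/2) = -11/5.
The best pure response is I with expected payoff 11/5.

11/5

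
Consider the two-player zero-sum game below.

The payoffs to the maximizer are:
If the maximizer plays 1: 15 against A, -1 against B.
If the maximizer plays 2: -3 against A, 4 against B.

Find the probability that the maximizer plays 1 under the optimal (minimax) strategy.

7/23

Row minima are -1 and -3, so the maximizer's maximin is -1; column maxima are 15 and 4, so the minimizer's minimax is 4. These differ, so the equilibrium is in mixed strategies.
Let the maximizer play 1 with probability p. The minimizer is indifferent when 15p − 3(1−p) = −p + 4(1−p), giving p = 7/23.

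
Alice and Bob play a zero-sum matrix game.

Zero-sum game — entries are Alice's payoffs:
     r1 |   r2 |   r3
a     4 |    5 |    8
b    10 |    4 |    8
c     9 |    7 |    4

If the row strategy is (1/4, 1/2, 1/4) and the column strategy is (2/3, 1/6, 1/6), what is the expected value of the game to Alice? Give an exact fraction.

Against (2/3, 1/6, 1/6), each row's expected payoff is a: 29/6; b: 26/3; c: 47/6.
Taking the (1/4, 1/2, 1/4)-weighted average: (1/4)·(29/6) + (1/2)·(26/3) + (1/4)·(47/6) = 15/2.

15/2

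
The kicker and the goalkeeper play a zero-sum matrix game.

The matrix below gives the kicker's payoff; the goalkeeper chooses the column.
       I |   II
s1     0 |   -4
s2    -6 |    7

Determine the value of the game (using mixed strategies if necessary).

-24/17

Row minima are -4 and -6, so the kicker's maximin is -4; column maxima are 0 and 7, so the goalkeeper's minimax is 0. These differ, so the equilibrium is in mixed strategies.
Let the kicker play s1 with probability p. The goalkeeper is indifferent when −6(1−p) = −4p + 7(1−p), giving p = 13/17.
Let the goalkeeper play I with probability q. The kicker is indifferent when −4(1−q) = −6q + 7(1−q), giving q = 11/17.
The value is 0·(11/17) + (-4)·(6/17) = -24/17.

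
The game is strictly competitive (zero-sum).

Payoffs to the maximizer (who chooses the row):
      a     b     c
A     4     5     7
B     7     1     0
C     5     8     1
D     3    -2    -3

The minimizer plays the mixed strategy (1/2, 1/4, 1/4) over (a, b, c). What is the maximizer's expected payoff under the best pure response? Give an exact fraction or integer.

5

A: (4)·(1/2) + (5)·(1/4) + (7)·(1/4) = 5.
B: (7)·(1/2) + (1)·(1/4) + (0)·(1/4) = 15/4.
C: (5)·(1/2) + (8)·(1/4) + (1)·(1/4) = 19/4.
D: (3)·(1/2) + (-2)·(1/4) + (-3)·(1/4) = 1/4.
The best pure response is A with expected payoff 5.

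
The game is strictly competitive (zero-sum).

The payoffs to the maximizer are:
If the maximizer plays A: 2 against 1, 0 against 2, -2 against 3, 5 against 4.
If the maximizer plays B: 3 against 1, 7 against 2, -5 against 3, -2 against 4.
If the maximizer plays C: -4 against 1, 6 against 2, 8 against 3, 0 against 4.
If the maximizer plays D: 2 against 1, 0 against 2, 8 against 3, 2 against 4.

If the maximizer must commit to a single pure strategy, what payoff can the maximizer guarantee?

The worst-case payoff for each row is A: -2, B: -5, C: -4, D: 0.
The best of these is 0.

0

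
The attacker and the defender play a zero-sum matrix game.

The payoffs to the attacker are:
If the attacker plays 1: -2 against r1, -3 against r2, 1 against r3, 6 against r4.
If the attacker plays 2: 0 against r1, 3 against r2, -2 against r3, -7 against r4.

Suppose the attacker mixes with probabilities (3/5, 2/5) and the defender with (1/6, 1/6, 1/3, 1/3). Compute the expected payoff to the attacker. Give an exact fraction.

Against (1/6, 1/6, 1/3, 1/3), each row's expected payoff is 1: 3/2; 2: -5/2.
Taking the (3/5, 2/5)-weighted average: (3/5)·(3/2) + (2/5)·(-5/2) = -1/10.

-1/10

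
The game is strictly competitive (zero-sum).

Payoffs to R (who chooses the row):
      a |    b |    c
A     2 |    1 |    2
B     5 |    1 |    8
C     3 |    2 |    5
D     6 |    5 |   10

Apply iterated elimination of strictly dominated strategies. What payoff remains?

5

Column a is strictly dominated by b for C (1<2, 1<5, 2<3, 5<6); eliminate a.
Column c is strictly dominated by b for C (1<2, 1<8, 2<5, 5<10); eliminate c.
Row C is strictly dominated by row D (5>2); eliminate C.
Row A is strictly dominated by row D (5>1); eliminate A.
Row B is strictly dominated by row D (5>1); eliminate B.
Only (D, b) remains, with payoff 5.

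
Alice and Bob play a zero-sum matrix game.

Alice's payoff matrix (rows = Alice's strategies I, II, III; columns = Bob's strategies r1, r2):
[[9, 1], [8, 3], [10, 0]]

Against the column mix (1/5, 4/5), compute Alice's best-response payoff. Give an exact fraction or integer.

4

I: (9)·(1/5) + (1)·(4/5) = 13/5.
II: (8)·(1/5) + (3)·(4/5) = 4.
III: (10)·(1/5) + (0)·(4/5) = 2.
The best pure response is II with expected payoff 4.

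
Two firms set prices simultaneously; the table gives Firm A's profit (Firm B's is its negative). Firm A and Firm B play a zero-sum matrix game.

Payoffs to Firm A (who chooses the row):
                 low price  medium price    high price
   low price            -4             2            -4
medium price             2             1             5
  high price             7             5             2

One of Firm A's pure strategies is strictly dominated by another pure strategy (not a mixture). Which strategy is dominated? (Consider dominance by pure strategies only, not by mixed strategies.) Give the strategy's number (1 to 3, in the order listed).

1

Compare low price with high price: 7 > -4, 5 > 2, 2 > -4.
So high price strictly dominates low price for Firm A; low price is strictly dominated.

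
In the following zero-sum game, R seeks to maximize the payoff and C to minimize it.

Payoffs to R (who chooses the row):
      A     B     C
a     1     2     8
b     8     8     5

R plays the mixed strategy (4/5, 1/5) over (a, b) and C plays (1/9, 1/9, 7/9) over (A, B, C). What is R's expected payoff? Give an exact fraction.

Against (1/9, 1/9, 7/9), each row's expected payoff is a: 59/9; b: 17/3.
Taking the (4/5, 1/5)-weighted average: (4/5)·(59/9) + (1/5)·(17/3) = 287/45.

287/45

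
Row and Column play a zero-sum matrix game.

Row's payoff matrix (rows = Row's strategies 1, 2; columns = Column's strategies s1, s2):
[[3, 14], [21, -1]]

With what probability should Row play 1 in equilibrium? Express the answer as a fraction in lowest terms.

Row minima are 3 and -1, so Row's maximin is 3; column maxima are 21 and 14, so Column's minimax is 14. These differ, so the equilibrium is in mixed strategies.
Let Row play 1 with probability p. Column is indifferent when 3p + 21(1−p) = 14p − (1−p), giving p = 2/3.

2/3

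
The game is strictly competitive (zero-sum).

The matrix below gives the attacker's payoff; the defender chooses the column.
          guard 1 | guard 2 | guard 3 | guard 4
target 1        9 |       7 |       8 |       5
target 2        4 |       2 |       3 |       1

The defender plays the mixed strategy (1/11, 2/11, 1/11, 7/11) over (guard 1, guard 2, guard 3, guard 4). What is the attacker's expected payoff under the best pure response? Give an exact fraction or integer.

target 1: (9)·(1/11) + (7)·(2/11) + (8)·(1/11) + (5)·(7/11) = 6.
target 2: (4)·(1/11) + (2)·(2/11) + (3)·(1/11) + (1)·(7/11) = 18/11.
The best pure response is target 1 with expected payoff 6.

6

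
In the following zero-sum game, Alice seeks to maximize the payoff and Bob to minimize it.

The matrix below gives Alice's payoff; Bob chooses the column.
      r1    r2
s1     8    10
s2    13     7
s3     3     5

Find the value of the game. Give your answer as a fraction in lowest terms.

Row s3 is strictly dominated by row s1, so Alice never plays it.
The remaining 2×2 game on (s1, s2) × (r1, r2) has no saddle point. Let Alice play s1 with probability p; indifference gives 8p + 13(1−p) = 10p + 7(1−p), so p = 3/4.
Similarly Bob's optimal q on r1 is 3/8, and the value is 8·(3/8) + (10)·(5/8) = 37/4.

37/4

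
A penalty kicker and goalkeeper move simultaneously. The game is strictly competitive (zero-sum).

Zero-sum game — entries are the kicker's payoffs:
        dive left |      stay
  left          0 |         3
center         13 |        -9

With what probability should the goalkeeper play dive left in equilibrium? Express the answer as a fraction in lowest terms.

Row minima are 0 and -9, so the kicker's maximin is 0; column maxima are 13 and 3, so the goalkeeper's minimax is 3. These differ, so the equilibrium is in mixed strategies.
Let the goalkeeper play dive left with probability q. The kicker is indifferent when 3(1−q) = 13q − 9(1−q), giving q = 12/25.

12/25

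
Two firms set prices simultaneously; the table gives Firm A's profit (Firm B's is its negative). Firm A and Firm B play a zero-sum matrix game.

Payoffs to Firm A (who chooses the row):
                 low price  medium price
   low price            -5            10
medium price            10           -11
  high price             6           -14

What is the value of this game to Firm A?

Row high price is strictly dominated by row medium price, so Firm A never plays it.
The remaining 2×2 game on (low price, medium price) × (low price, medium price) has no saddle point. Let Firm A play low price with probability p; indifference gives −5p + 10(1−p) = 10p − 11(1−p), so p = 7/12.
Similarly Firm B's optimal q on low price is 7/12, and the value is -5·(7/12) + (10)·(5/12) = 5/4.

5/4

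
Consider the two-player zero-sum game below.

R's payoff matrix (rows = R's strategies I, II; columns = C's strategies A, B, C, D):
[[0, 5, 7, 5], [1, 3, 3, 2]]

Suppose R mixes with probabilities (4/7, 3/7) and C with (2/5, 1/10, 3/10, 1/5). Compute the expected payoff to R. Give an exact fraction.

Against (2/5, 1/10, 3/10, 1/5), each row's expected payoff is I: 18/5; II: 2.
Taking the (4/7, 3/7)-weighted average: (4/7)·(18/5) + (3/7)·(2) = 102/35.

102/35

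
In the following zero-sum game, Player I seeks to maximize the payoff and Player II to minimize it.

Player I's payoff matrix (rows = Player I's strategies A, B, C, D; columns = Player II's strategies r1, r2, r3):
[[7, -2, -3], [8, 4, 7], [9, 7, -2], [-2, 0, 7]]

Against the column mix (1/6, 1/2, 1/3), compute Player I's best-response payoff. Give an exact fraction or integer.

A: (7)·(1/6) + (-2)·(1/2) + (-3)·(1/3) = -5/6.
B: (8)·(1/6) + (4)·(1/2) + (7)·(1/3) = 17/3.
C: (9)·(1/6) + (7)·(1/2) + (-2)·(1/3) = 13/3.
D: (-2)·(1/6) + (0)·(1/2) + (7)·(1/3) = 2.
The best pure response is B with expected payoff 17/3.

17/3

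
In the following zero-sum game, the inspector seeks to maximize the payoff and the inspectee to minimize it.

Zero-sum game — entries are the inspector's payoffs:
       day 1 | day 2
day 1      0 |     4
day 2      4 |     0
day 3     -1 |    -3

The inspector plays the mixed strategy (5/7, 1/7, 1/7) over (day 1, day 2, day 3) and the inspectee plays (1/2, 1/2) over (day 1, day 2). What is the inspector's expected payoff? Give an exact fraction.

10/7

Against (1/2, 1/2), each row's expected payoff is day 1: 2; day 2: 2; day 3: -2.
Taking the (5/7, 1/7, 1/7)-weighted average: (5/7)·(2) + (1/7)·(2) + (1/7)·(-2) = 10/7.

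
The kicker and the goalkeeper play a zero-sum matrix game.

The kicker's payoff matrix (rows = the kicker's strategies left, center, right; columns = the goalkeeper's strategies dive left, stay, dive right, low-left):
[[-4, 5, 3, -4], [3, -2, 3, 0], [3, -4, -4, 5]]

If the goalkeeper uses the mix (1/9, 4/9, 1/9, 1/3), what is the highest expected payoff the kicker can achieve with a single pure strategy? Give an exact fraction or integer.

7/9

left: (-4)·(1/9) + (5)·(4/9) + (3)·(1/9) + (-4)·(1/3) = 7/9.
center: (3)·(1/9) + (-2)·(4/9) + (3)·(1/9) + (0)·(1/3) = -2/9.
right: (3)·(1/9) + (-4)·(4/9) + (-4)·(1/9) + (5)·(1/3) = -2/9.
The best pure response is left with expected payoff 7/9.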